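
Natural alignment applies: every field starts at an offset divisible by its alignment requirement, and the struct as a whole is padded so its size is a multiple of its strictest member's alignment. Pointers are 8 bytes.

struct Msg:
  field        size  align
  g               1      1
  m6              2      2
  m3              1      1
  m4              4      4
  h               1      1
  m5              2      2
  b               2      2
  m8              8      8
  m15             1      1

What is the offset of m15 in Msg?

32

0..1  g  (1B, 1-aligned)
1..2  -- padding (1B)
2..4  m6  (2B, 2-aligned)
4..5  m3  (1B, 1-aligned)
5..8  -- padding (3B)
8..12  m4  (4B, 4-aligned)
12..13  h  (1B, 1-aligned)
13..14  -- padding (1B)
14..16  m5  (2B, 2-aligned)
16..18  b  (2B, 2-aligned)
18..24  -- padding (6B)
24..32  m8  (8B, 8-aligned)
32..33  m15  (1B, 1-aligned)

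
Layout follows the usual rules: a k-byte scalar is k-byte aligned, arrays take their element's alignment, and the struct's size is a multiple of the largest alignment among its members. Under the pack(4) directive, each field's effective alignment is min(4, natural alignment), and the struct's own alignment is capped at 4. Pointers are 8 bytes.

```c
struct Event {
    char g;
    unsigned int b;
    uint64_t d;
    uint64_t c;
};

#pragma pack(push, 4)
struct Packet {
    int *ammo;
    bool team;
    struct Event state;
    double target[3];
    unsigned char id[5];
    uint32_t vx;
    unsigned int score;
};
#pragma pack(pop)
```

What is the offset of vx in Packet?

68

Event: g at 0 (size 1, align 1) → ends 1; pad 3 to align 4 for b; b at 4 (size 4, align 4) → ends 8; d at 8 (size 8, align 8) → ends 16; c at 16 (size 8, align 8) → ends 24; total 24 bytes, alignment 8
ammo at 0 (size 8, align 4) → ends 8
team at 8 (size 1, align 1) → ends 9
pad 3 to align 4 for state
state at 12 (size 24, align 4) → ends 36
target at 36 (size 24, align 4) → ends 60
id at 60 (size 5, align 1) → ends 65
pad 3 to align 4 for vx
vx at 68 (size 4, align 4) → ends 72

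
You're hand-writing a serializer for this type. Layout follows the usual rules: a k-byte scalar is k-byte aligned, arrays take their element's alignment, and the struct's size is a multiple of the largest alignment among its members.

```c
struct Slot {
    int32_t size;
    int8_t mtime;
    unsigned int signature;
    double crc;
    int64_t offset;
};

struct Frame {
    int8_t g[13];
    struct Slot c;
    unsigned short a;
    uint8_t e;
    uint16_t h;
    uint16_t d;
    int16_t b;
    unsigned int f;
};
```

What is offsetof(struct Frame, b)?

56

Slot: @0: size [4B, align 4] → 4; @4: mtime [1B, align 1] → 5; +3 pad (align 4); @8: signature [4B, align 4] → 12; +4 pad (align 8); @16: crc [8B, align 8] → 24; @24: offset [8B, align 8] → 32; size 32, align 8
@0: g [13B, align 1] → 13
+3 pad (align 8)
@16: c [32B, align 8] → 48
@48: a [2B, align 2] → 50
@50: e [1B, align 1] → 51
+1 pad (align 2)
@52: h [2B, align 2] → 54
@54: d [2B, align 2] → 56
@56: b [2B, align 2] → 58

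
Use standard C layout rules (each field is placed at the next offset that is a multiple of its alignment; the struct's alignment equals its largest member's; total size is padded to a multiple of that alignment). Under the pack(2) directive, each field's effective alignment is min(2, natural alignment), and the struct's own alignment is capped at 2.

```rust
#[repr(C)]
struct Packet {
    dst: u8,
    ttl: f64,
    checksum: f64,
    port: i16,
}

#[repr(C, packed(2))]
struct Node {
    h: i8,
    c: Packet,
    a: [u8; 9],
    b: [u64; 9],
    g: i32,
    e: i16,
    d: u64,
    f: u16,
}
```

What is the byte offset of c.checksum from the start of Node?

Packet: dst at 0 (size 1, align 1) → ends 1; pad 7 to align 8 for ttl; ttl at 8 (size 8, align 8) → ends 16; checksum at 16 (size 8, align 8) → ends 24; port at 24 (size 2, align 2) → ends 26; tail pad 6 to reach multiple of 8; total 32 bytes, alignment 8
h at 0 (size 1, align 1) → ends 1
pad 1 to align 2 for c
c at 2 (size 32, align 2) → ends 34
within Packet: checksum at 16
2 + 16 = 18

18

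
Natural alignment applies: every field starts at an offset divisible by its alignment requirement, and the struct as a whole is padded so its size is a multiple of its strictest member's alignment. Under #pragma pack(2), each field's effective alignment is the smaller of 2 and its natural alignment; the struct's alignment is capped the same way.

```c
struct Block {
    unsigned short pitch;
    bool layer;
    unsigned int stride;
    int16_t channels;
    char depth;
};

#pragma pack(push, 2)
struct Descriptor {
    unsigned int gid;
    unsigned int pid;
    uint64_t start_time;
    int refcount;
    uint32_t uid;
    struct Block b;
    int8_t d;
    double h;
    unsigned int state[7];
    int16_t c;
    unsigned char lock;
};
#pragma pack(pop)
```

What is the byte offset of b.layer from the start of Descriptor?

Block: 0..2  pitch  (2B, 2-aligned); 2..3  layer  (1B, 1-aligned); 3..4  -- padding (1B); 4..8  stride  (4B, 4-aligned); 8..10  channels  (2B, 2-aligned); 10..11  depth  (1B, 1-aligned); 11..12  -- tail padding (1B); sizeof = 12, alignof = 4
0..4  gid  (4B, 2-aligned)
4..8  pid  (4B, 2-aligned)
8..16  start_time  (8B, 2-aligned)
16..20  refcount  (4B, 2-aligned)
20..24  uid  (4B, 2-aligned)
24..36  b  (12B, 2-aligned)
within Block: layer at 2
24 + 2 = 26

26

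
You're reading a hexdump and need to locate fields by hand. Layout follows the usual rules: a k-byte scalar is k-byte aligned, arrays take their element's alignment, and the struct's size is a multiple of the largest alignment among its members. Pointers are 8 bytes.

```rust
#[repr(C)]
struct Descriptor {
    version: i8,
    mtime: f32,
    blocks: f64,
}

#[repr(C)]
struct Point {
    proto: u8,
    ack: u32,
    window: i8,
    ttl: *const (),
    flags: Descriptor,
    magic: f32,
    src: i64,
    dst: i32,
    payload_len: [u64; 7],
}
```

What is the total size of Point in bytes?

120 bytes

Descriptor: @0: version [1B, align 1] → 1; +3 pad (align 4); @4: mtime [4B, align 4] → 8; @8: blocks [8B, align 8] → 16; size 16, align 8
@0: proto [1B, align 1] → 1
+3 pad (align 4)
@4: ack [4B, align 4] → 8
@8: window [1B, align 1] → 9
+7 pad (align 8)
@16: ttl [8B, align 8] → 24
@24: flags [16B, align 8] → 40
@40: magic [4B, align 4] → 44
+4 pad (align 8)
@48: src [8B, align 8] → 56
@56: dst [4B, align 4] → 60
+4 pad (align 8)
@64: payload_len [56B, align 8] → 120
size 120, align 8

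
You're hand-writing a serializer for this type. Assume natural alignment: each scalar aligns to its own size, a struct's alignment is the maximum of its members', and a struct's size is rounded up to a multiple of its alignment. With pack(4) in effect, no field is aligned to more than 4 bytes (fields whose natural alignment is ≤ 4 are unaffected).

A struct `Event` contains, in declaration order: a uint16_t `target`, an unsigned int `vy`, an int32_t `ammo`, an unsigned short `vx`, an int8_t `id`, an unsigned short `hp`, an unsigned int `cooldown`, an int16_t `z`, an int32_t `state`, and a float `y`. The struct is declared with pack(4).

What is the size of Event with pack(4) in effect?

@0: target [2B, align 2] → 2
+2 pad (align 4)
@4: vy [4B, align 4] → 8
@8: ammo [4B, align 4] → 12
@12: vx [2B, align 2] → 14
@14: id [1B, align 1] → 15
+1 pad (align 2)
@16: hp [2B, align 2] → 18
+2 pad (align 4)
@20: cooldown [4B, align 4] → 24
@24: z [2B, align 2] → 26
+2 pad (align 4)
@28: state [4B, align 4] → 32
@32: y [4B, align 4] → 36
size 36, align 4

36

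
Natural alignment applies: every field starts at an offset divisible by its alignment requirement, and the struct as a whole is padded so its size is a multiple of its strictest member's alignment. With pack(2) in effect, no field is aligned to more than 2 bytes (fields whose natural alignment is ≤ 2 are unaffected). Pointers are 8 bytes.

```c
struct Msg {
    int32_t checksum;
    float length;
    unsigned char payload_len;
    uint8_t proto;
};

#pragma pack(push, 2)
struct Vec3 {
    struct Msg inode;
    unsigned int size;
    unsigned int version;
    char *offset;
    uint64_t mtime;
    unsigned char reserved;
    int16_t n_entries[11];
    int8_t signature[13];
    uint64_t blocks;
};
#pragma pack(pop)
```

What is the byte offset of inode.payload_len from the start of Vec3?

Msg: 0..4  checksum  (4B, 4-aligned); 4..8  length  (4B, 4-aligned); 8..9  payload_len  (1B, 1-aligned); 9..10  proto  (1B, 1-aligned); 10..12  -- tail padding (2B); sizeof = 12, alignof = 4
0..12  inode  (12B, 2-aligned)
within Msg: payload_len at 8
0 + 8 = 8

8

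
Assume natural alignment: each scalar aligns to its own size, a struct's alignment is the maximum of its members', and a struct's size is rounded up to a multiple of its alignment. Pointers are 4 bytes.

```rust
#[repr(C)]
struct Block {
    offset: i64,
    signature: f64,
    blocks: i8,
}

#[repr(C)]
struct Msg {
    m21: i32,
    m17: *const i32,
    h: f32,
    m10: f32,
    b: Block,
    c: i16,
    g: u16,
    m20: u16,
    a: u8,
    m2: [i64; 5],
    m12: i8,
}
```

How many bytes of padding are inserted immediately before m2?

1

Block: @0: offset [8B, align 8] → 8; @8: signature [8B, align 8] → 16; @16: blocks [1B, align 1] → 17; +7 tail pad (align 8); size 24, align 8
@0: m21 [4B, align 4] → 4
@4: m17 [4B, align 4] → 8
@8: h [4B, align 4] → 12
@12: m10 [4B, align 4] → 16
@16: b [24B, align 8] → 40
@40: c [2B, align 2] → 42
@42: g [2B, align 2] → 44
@44: m20 [2B, align 2] → 46
@46: a [1B, align 1] → 47
+1 pad (align 8)
@48: m2 [40B, align 8] → 88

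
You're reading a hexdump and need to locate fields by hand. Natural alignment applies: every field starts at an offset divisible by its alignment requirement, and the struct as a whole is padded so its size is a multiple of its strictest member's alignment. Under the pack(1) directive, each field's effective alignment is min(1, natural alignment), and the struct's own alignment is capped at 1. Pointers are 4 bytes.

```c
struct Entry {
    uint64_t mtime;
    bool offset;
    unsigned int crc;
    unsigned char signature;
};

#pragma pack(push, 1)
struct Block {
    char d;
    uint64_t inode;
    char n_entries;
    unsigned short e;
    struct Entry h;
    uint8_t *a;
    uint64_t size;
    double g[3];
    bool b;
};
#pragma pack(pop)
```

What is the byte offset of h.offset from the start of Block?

Entry: mtime at 0 (size 8, align 8) → ends 8; offset at 8 (size 1, align 1) → ends 9; pad 3 to align 4 for crc; crc at 12 (size 4, align 4) → ends 16; signature at 16 (size 1, align 1) → ends 17; tail pad 7 to reach multiple of 8; total 24 bytes, alignment 8
d at 0 (size 1, align 1) → ends 1
inode at 1 (size 8, align 1) → ends 9
n_entries at 9 (size 1, align 1) → ends 10
e at 10 (size 2, align 1) → ends 12
h at 12 (size 24, align 1) → ends 36
within Entry: offset at 8
12 + 8 = 20

20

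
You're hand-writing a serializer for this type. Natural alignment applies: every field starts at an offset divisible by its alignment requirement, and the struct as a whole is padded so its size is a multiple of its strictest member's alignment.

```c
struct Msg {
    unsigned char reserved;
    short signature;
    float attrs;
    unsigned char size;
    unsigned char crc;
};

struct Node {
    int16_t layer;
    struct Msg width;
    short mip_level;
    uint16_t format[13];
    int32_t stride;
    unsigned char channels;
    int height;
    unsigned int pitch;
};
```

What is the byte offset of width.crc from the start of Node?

13

Msg: @0: reserved [1B, align 1] → 1; +1 pad (align 2); @2: signature [2B, align 2] → 4; @4: attrs [4B, align 4] → 8; @8: size [1B, align 1] → 9; @9: crc [1B, align 1] → 10; +2 tail pad (align 4); size 12, align 4
@0: layer [2B, align 2] → 2
+2 pad (align 4)
@4: width [12B, align 4] → 16
within Msg: crc at 9
4 + 9 = 13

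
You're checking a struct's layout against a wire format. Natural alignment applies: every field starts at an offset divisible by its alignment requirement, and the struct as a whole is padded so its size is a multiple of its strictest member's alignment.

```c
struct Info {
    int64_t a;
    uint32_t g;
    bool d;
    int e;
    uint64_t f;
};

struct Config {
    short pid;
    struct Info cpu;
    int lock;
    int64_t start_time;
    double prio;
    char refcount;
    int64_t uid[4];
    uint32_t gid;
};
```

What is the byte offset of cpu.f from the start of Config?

Info: a at 0 (size 8, align 8) → ends 8; g at 8 (size 4, align 4) → ends 12; d at 12 (size 1, align 1) → ends 13; pad 3 to align 4 for e; e at 16 (size 4, align 4) → ends 20; pad 4 to align 8 for f; f at 24 (size 8, align 8) → ends 32; total 32 bytes, alignment 8
pid at 0 (size 2, align 2) → ends 2
pad 6 to align 8 for cpu
cpu at 8 (size 32, align 8) → ends 40
within Info: f at 24
8 + 24 = 32

32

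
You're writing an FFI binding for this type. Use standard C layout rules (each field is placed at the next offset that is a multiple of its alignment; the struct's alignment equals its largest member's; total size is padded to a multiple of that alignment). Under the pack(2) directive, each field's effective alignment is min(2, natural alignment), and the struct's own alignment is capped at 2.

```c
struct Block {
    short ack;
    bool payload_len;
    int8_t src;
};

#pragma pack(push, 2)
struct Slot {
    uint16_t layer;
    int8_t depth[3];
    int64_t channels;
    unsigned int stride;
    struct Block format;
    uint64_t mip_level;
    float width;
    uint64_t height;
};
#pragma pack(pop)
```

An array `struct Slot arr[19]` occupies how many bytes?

Block: ack at 0 (size 2, align 2) → ends 2; payload_len at 2 (size 1, align 1) → ends 3; src at 3 (size 1, align 1) → ends 4; total 4 bytes, alignment 2
layer at 0 (size 2, align 2) → ends 2
depth at 2 (size 3, align 1) → ends 5
pad 1 to align 2 for channels
channels at 6 (size 8, align 2) → ends 14
stride at 14 (size 4, align 2) → ends 18
format at 18 (size 4, align 2) → ends 22
mip_level at 22 (size 8, align 2) → ends 30
width at 30 (size 4, align 2) → ends 34
height at 34 (size 8, align 2) → ends 42
total 42 bytes, alignment 2
array of 19: 19 × 42 = 798

798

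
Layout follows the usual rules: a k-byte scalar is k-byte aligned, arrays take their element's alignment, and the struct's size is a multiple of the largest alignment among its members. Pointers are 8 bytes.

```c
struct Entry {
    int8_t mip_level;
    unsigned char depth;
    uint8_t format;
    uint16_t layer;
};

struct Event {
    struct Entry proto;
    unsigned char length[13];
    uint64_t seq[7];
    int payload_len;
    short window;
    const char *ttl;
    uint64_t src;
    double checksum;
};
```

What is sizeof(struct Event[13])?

1456

Entry: @0: mip_level [1B, align 1] → 1; @1: depth [1B, align 1] → 2; @2: format [1B, align 1] → 3; +1 pad (align 2); @4: layer [2B, align 2] → 6; size 6, align 2
@0: proto [6B, align 2] → 6
@6: length [13B, align 1] → 19
+5 pad (align 8)
@24: seq [56B, align 8] → 80
@80: payload_len [4B, align 4] → 84
@84: window [2B, align 2] → 86
+2 pad (align 8)
@88: ttl [8B, align 8] → 96
@96: src [8B, align 8] → 104
@104: checksum [8B, align 8] → 112
size 112, align 8
array of 13: 13 × 112 = 1456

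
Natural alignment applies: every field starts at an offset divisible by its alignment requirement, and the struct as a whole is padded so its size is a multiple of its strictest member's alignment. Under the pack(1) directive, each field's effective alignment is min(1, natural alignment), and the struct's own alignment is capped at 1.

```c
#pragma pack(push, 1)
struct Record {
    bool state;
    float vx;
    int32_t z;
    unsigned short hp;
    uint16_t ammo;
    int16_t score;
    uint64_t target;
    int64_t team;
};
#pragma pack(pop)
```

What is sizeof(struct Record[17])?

527

state at 0 (size 1, align 1) → ends 1
vx at 1 (size 4, align 1) → ends 5
z at 5 (size 4, align 1) → ends 9
hp at 9 (size 2, align 1) → ends 11
ammo at 11 (size 2, align 1) → ends 13
score at 13 (size 2, align 1) → ends 15
target at 15 (size 8, align 1) → ends 23
team at 23 (size 8, align 1) → ends 31
total 31 bytes, alignment 1
array of 17: 17 × 31 = 527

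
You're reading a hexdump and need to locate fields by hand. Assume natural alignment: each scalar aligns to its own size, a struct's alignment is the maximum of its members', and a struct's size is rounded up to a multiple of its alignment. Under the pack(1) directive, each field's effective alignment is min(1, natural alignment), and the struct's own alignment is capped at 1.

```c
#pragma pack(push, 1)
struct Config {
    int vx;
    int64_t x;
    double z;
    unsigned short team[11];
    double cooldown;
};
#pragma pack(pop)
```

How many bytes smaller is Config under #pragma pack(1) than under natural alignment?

natural layout:
  vx at 0 (size 4, align 4) → ends 4
  pad 4 to align 8 for x
  x at 8 (size 8, align 8) → ends 16
  z at 16 (size 8, align 8) → ends 24
  team at 24 (size 22, align 2) → ends 46
  pad 2 to align 8 for cooldown
  cooldown at 48 (size 8, align 8) → ends 56
  total 56 bytes, alignment 8
packed(1) layout:
  vx at 0 (size 4, align 1) → ends 4
  x at 4 (size 8, align 1) → ends 12
  z at 12 (size 8, align 1) → ends 20
  team at 20 (size 22, align 1) → ends 42
  cooldown at 42 (size 8, align 1) → ends 50
  total 50 bytes, alignment 1
56 − 50 = 6

6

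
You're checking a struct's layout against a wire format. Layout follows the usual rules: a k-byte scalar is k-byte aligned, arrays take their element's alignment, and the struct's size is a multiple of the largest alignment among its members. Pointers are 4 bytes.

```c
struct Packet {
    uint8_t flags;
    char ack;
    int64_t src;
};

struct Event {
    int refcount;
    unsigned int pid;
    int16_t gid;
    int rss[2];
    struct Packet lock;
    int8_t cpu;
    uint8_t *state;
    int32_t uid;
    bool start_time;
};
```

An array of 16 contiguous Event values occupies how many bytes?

Packet: @0: flags [1B, align 1] → 1; @1: ack [1B, align 1] → 2; +6 pad (align 8); @8: src [8B, align 8] → 16; size 16, align 8
@0: refcount [4B, align 4] → 4
@4: pid [4B, align 4] → 8
@8: gid [2B, align 2] → 10
+2 pad (align 4)
@12: rss [8B, align 4] → 20
+4 pad (align 8)
@24: lock [16B, align 8] → 40
@40: cpu [1B, align 1] → 41
+3 pad (align 4)
@44: state [4B, align 4] → 48
@48: uid [4B, align 4] → 52
@52: start_time [1B, align 1] → 53
+3 tail pad (align 8)
size 56, align 8
array of 16: 16 × 56 = 896

896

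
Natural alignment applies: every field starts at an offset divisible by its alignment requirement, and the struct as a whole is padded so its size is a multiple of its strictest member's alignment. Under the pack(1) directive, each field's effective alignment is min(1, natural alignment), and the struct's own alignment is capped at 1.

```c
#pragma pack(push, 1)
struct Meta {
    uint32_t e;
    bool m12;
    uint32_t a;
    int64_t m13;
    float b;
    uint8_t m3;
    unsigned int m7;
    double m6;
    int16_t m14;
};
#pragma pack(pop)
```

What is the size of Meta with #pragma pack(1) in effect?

36

0..4  e  (4B, 1-aligned)
4..5  m12  (1B, 1-aligned)
5..9  a  (4B, 1-aligned)
9..17  m13  (8B, 1-aligned)
17..21  b  (4B, 1-aligned)
21..22  m3  (1B, 1-aligned)
22..26  m7  (4B, 1-aligned)
26..34  m6  (8B, 1-aligned)
34..36  m14  (2B, 1-aligned)
sizeof = 36, alignof = 1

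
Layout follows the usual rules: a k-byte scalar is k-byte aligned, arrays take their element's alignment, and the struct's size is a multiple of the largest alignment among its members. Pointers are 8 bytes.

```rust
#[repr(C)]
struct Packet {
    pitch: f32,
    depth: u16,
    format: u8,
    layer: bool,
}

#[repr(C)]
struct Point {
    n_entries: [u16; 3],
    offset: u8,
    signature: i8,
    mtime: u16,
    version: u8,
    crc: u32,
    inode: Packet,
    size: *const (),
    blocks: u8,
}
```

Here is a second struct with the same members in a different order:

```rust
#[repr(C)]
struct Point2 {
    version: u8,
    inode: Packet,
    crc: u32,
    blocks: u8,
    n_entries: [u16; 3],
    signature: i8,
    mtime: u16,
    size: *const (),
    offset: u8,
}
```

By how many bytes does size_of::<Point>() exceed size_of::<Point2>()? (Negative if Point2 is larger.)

Packet: @0: pitch [4B, align 4] → 4; @4: depth [2B, align 2] → 6; @6: format [1B, align 1] → 7; @7: layer [1B, align 1] → 8; size 8, align 4
@0: n_entries [6B, align 2] → 6
@6: offset [1B, align 1] → 7
@7: signature [1B, align 1] → 8
@8: mtime [2B, align 2] → 10
@10: version [1B, align 1] → 11
+1 pad (align 4)
@12: crc [4B, align 4] → 16
@16: inode [8B, align 4] → 24
@24: size [8B, align 8] → 32
@32: blocks [1B, align 1] → 33
+7 tail pad (align 8)
size 40, align 8
— Point2 —
@0: version [1B, align 1] → 1
+3 pad (align 4)
@4: inode [8B, align 4] → 12
@12: crc [4B, align 4] → 16
@16: blocks [1B, align 1] → 17
+1 pad (align 2)
@18: n_entries [6B, align 2] → 24
@24: signature [1B, align 1] → 25
+1 pad (align 2)
@26: mtime [2B, align 2] → 28
+4 pad (align 8)
@32: size [8B, align 8] → 40
@40: offset [1B, align 1] → 41
+7 tail pad (align 8)
size 48, align 8
40 − 48 = -8

-8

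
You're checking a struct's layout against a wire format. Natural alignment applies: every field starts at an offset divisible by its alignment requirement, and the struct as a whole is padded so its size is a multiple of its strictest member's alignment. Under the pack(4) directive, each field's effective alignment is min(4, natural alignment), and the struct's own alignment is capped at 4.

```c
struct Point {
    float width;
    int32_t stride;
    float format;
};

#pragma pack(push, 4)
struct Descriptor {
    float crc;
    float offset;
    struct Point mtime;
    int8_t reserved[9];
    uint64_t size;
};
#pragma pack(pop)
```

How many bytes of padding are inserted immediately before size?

Point: width at 0 (size 4, align 4) → ends 4; stride at 4 (size 4, align 4) → ends 8; format at 8 (size 4, align 4) → ends 12; total 12 bytes, alignment 4
crc at 0 (size 4, align 4) → ends 4
offset at 4 (size 4, align 4) → ends 8
mtime at 8 (size 12, align 4) → ends 20
reserved at 20 (size 9, align 1) → ends 29
pad 3 to align 4 for size
size at 32 (size 8, align 4) → ends 40

3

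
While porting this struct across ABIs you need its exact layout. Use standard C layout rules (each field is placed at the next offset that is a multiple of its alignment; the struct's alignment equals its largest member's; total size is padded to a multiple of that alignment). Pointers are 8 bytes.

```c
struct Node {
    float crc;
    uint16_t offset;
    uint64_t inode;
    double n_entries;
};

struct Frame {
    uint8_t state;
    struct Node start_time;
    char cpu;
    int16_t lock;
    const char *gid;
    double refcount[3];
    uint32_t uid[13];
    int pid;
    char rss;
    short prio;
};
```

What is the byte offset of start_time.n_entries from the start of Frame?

Node: crc at 0 (size 4, align 4) → ends 4; offset at 4 (size 2, align 2) → ends 6; pad 2 to align 8 for inode; inode at 8 (size 8, align 8) → ends 16; n_entries at 16 (size 8, align 8) → ends 24; total 24 bytes, alignment 8
state at 0 (size 1, align 1) → ends 1
pad 7 to align 8 for start_time
start_time at 8 (size 24, align 8) → ends 32
within Node: n_entries at 16
8 + 16 = 24

24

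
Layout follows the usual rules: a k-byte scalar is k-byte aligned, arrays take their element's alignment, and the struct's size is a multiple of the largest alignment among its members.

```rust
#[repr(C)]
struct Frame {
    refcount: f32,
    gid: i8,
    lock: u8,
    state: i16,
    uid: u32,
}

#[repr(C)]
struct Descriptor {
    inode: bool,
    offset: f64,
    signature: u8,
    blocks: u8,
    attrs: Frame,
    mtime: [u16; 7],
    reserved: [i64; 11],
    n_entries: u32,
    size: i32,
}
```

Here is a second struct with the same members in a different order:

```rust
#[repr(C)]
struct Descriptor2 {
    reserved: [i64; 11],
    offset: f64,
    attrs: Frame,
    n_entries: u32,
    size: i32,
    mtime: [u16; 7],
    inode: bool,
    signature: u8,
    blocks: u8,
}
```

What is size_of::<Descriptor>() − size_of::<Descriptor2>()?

Frame: 0..4  refcount  (4B, 4-aligned); 4..5  gid  (1B, 1-aligned); 5..6  lock  (1B, 1-aligned); 6..8  state  (2B, 2-aligned); 8..12  uid  (4B, 4-aligned); sizeof = 12, alignof = 4
0..1  inode  (1B, 1-aligned)
1..8  -- padding (7B)
8..16  offset  (8B, 8-aligned)
16..17  signature  (1B, 1-aligned)
17..18  blocks  (1B, 1-aligned)
18..20  -- padding (2B)
20..32  attrs  (12B, 4-aligned)
32..46  mtime  (14B, 2-aligned)
46..48  -- padding (2B)
48..136  reserved  (88B, 8-aligned)
136..140  n_entries  (4B, 4-aligned)
140..144  size  (4B, 4-aligned)
sizeof = 144, alignof = 8
— Descriptor2 —
0..88  reserved  (88B, 8-aligned)
88..96  offset  (8B, 8-aligned)
96..108  attrs  (12B, 4-aligned)
108..112  n_entries  (4B, 4-aligned)
112..116  size  (4B, 4-aligned)
116..130  mtime  (14B, 2-aligned)
130..131  inode  (1B, 1-aligned)
131..132  signature  (1B, 1-aligned)
132..133  blocks  (1B, 1-aligned)
133..136  -- tail padding (3B)
sizeof = 136, alignof = 8
144 − 136 = 8

8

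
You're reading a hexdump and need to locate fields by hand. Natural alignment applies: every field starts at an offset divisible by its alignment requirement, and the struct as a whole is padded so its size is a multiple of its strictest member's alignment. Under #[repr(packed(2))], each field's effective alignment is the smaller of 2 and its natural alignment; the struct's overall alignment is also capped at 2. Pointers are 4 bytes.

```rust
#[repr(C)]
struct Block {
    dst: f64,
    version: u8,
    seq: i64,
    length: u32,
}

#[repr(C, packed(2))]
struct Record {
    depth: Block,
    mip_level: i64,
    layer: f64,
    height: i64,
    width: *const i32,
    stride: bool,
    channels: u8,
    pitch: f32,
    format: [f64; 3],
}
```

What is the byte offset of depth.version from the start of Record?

8

Block: dst at 0 (size 8, align 8) → ends 8; version at 8 (size 1, align 1) → ends 9; pad 7 to align 8 for seq; seq at 16 (size 8, align 8) → ends 24; length at 24 (size 4, align 4) → ends 28; tail pad 4 to reach multiple of 8; total 32 bytes, alignment 8
depth at 0 (size 32, align 2) → ends 32
within Block: version at 8
0 + 8 = 8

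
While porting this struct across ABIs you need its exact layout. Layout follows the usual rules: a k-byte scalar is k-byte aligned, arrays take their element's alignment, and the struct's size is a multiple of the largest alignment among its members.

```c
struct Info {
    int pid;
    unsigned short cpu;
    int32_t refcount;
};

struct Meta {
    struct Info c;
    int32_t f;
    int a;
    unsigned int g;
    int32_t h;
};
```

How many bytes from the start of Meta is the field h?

24

Info: pid at 0 (size 4, align 4) → ends 4; cpu at 4 (size 2, align 2) → ends 6; pad 2 to align 4 for refcount; refcount at 8 (size 4, align 4) → ends 12; total 12 bytes, alignment 4
c at 0 (size 12, align 4) → ends 12
f at 12 (size 4, align 4) → ends 16
a at 16 (size 4, align 4) → ends 20
g at 20 (size 4, align 4) → ends 24
h at 24 (size 4, align 4) → ends 28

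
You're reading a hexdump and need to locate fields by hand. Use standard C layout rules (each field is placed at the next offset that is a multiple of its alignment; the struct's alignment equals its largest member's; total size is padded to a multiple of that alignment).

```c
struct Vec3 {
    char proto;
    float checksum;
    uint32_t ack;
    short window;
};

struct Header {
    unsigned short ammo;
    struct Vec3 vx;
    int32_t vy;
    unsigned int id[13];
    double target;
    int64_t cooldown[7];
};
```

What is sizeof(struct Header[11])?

Vec3: proto at 0 (size 1, align 1) → ends 1; pad 3 to align 4 for checksum; checksum at 4 (size 4, align 4) → ends 8; ack at 8 (size 4, align 4) → ends 12; window at 12 (size 2, align 2) → ends 14; tail pad 2 to reach multiple of 4; total 16 bytes, alignment 4
ammo at 0 (size 2, align 2) → ends 2
pad 2 to align 4 for vx
vx at 4 (size 16, align 4) → ends 20
vy at 20 (size 4, align 4) → ends 24
id at 24 (size 52, align 4) → ends 76
pad 4 to align 8 for target
target at 80 (size 8, align 8) → ends 88
cooldown at 88 (size 56, align 8) → ends 144
total 144 bytes, alignment 8
array of 11: 11 × 144 = 1584

1584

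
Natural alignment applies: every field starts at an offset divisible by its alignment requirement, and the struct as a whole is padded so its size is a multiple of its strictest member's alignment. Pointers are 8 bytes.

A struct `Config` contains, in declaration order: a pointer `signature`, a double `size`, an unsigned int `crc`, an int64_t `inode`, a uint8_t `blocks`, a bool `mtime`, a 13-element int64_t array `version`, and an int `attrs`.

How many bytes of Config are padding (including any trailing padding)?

signature at 0 (size 8, align 8) → ends 8
size at 8 (size 8, align 8) → ends 16
crc at 16 (size 4, align 4) → ends 20
pad 4 to align 8 for inode
inode at 24 (size 8, align 8) → ends 32
blocks at 32 (size 1, align 1) → ends 33
mtime at 33 (size 1, align 1) → ends 34
pad 6 to align 8 for version
version at 40 (size 104, align 8) → ends 144
attrs at 144 (size 4, align 4) → ends 148
tail pad 4 to reach multiple of 8
total 152 bytes, alignment 8
data bytes 138, size 152 → padding 14

14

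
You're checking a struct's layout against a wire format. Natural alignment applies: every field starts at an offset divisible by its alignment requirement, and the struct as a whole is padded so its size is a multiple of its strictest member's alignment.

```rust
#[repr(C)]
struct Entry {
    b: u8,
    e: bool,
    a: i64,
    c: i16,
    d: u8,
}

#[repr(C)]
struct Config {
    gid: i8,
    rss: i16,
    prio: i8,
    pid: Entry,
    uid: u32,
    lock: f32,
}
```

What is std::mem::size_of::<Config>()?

Entry: @0: b [1B, align 1] → 1; @1: e [1B, align 1] → 2; +6 pad (align 8); @8: a [8B, align 8] → 16; @16: c [2B, align 2] → 18; @18: d [1B, align 1] → 19; +5 tail pad (align 8); size 24, align 8
@0: gid [1B, align 1] → 1
+1 pad (align 2)
@2: rss [2B, align 2] → 4
@4: prio [1B, align 1] → 5
+3 pad (align 8)
@8: pid [24B, align 8] → 32
@32: uid [4B, align 4] → 36
@36: lock [4B, align 4] → 40
size 40, align 8

40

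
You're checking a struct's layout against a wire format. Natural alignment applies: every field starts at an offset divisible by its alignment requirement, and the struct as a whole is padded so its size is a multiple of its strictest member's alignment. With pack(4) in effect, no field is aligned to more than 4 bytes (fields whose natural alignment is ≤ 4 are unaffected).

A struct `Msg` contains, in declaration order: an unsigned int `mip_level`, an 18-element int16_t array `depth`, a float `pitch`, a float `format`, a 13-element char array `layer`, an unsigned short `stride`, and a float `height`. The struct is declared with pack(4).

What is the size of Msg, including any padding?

68

mip_level at 0 (size 4, align 4) → ends 4
depth at 4 (size 36, align 2) → ends 40
pitch at 40 (size 4, align 4) → ends 44
format at 44 (size 4, align 4) → ends 48
layer at 48 (size 13, align 1) → ends 61
pad 1 to align 2 for stride
stride at 62 (size 2, align 2) → ends 64
height at 64 (size 4, align 4) → ends 68
total 68 bytes, alignment 4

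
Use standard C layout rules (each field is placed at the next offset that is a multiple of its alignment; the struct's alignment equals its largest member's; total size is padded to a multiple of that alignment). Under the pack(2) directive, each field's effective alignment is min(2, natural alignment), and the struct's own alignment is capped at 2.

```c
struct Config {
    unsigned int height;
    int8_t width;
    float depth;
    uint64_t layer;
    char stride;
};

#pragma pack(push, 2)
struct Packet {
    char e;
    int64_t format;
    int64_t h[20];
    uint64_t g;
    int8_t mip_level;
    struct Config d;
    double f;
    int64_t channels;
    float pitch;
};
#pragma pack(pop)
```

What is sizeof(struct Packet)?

232 bytes

Config: 0..4  height  (4B, 4-aligned); 4..5  width  (1B, 1-aligned); 5..8  -- padding (3B); 8..12  depth  (4B, 4-aligned); 12..16  -- padding (4B); 16..24  layer  (8B, 8-aligned); 24..25  stride  (1B, 1-aligned); 25..32  -- tail padding (7B); sizeof = 32, alignof = 8
0..1  e  (1B, 1-aligned)
1..2  -- padding (1B)
2..10  format  (8B, 2-aligned)
10..170  h  (160B, 2-aligned)
170..178  g  (8B, 2-aligned)
178..179  mip_level  (1B, 1-aligned)
179..180  -- padding (1B)
180..212  d  (32B, 2-aligned)
212..220  f  (8B, 2-aligned)
220..228  channels  (8B, 2-aligned)
228..232  pitch  (4B, 2-aligned)
sizeof = 232, alignof = 2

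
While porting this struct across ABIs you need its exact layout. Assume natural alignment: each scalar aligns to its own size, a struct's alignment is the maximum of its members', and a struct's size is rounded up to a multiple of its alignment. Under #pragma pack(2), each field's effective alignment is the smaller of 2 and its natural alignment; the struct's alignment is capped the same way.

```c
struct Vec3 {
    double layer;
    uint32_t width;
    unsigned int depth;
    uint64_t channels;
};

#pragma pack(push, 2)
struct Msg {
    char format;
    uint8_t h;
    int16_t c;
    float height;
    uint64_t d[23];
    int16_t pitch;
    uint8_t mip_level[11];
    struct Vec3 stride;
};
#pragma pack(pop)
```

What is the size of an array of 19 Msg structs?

Vec3: @0: layer [8B, align 8] → 8; @8: width [4B, align 4] → 12; @12: depth [4B, align 4] → 16; @16: channels [8B, align 8] → 24; size 24, align 8
@0: format [1B, align 1] → 1
@1: h [1B, align 1] → 2
@2: c [2B, align 2] → 4
@4: height [4B, align 2] → 8
@8: d [184B, align 2] → 192
@192: pitch [2B, align 2] → 194
@194: mip_level [11B, align 1] → 205
+1 pad (align 2)
@206: stride [24B, align 2] → 230
size 230, align 2
array of 19: 19 × 230 = 4370

4370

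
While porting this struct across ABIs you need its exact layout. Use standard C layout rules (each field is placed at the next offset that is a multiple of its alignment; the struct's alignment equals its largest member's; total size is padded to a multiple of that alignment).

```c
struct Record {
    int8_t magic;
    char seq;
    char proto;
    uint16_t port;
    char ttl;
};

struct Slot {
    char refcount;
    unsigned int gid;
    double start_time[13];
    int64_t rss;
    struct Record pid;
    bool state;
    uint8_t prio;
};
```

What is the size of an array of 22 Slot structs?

Record: magic at 0 (size 1, align 1) → ends 1; seq at 1 (size 1, align 1) → ends 2; proto at 2 (size 1, align 1) → ends 3; pad 1 to align 2 for port; port at 4 (size 2, align 2) → ends 6; ttl at 6 (size 1, align 1) → ends 7; tail pad 1 to reach multiple of 2; total 8 bytes, alignment 2
refcount at 0 (size 1, align 1) → ends 1
pad 3 to align 4 for gid
gid at 4 (size 4, align 4) → ends 8
start_time at 8 (size 104, align 8) → ends 112
rss at 112 (size 8, align 8) → ends 120
pid at 120 (size 8, align 2) → ends 128
state at 128 (size 1, align 1) → ends 129
prio at 129 (size 1, align 1) → ends 130
tail pad 6 to reach multiple of 8
total 136 bytes, alignment 8
array of 22: 22 × 136 = 2992

2992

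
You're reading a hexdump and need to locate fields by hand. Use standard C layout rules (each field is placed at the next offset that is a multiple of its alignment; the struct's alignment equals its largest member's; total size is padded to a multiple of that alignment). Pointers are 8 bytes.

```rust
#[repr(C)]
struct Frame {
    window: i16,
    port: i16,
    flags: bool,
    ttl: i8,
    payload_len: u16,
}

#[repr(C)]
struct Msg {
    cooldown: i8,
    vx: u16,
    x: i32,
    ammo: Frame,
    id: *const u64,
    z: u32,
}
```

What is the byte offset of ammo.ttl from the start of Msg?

Frame: @0: window [2B, align 2] → 2; @2: port [2B, align 2] → 4; @4: flags [1B, align 1] → 5; @5: ttl [1B, align 1] → 6; @6: payload_len [2B, align 2] → 8; size 8, align 2
@0: cooldown [1B, align 1] → 1
+1 pad (align 2)
@2: vx [2B, align 2] → 4
@4: x [4B, align 4] → 8
@8: ammo [8B, align 2] → 16
within Frame: ttl at 5
8 + 5 = 13

13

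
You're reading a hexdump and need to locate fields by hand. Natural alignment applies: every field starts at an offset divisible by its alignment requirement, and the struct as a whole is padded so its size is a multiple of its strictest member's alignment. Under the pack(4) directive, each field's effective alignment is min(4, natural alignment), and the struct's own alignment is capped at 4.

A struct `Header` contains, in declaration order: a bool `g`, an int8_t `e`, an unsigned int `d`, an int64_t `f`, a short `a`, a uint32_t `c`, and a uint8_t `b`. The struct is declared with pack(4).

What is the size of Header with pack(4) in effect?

@0: g [1B, align 1] → 1
@1: e [1B, align 1] → 2
+2 pad (align 4)
@4: d [4B, align 4] → 8
@8: f [8B, align 4] → 16
@16: a [2B, align 2] → 18
+2 pad (align 4)
@20: c [4B, align 4] → 24
@24: b [1B, align 1] → 25
+3 tail pad (align 4)
size 28, align 4

28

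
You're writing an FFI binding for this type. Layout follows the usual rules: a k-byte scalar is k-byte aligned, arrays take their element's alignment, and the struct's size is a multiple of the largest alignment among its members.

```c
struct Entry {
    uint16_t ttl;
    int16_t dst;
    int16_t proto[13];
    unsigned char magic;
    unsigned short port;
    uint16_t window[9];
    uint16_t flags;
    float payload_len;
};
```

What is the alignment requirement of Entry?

member alignments: ttl=2, dst=2, proto=2, magic=1, port=2, window=2, flags=2, payload_len=4
max = 4

4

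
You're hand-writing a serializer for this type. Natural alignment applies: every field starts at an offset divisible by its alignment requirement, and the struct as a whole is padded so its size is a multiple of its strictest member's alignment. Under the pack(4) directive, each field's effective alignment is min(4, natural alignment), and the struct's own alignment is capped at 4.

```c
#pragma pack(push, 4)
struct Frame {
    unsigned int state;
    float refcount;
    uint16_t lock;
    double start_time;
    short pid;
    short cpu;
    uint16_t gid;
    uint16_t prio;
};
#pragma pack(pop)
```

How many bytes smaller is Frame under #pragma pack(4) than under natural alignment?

4

natural layout:
  state at 0 (size 4, align 4) → ends 4
  refcount at 4 (size 4, align 4) → ends 8
  lock at 8 (size 2, align 2) → ends 10
  pad 6 to align 8 for start_time
  start_time at 16 (size 8, align 8) → ends 24
  pid at 24 (size 2, align 2) → ends 26
  cpu at 26 (size 2, align 2) → ends 28
  gid at 28 (size 2, align 2) → ends 30
  prio at 30 (size 2, align 2) → ends 32
  total 32 bytes, alignment 8
packed(4) layout:
  state at 0 (size 4, align 4) → ends 4
  refcount at 4 (size 4, align 4) → ends 8
  lock at 8 (size 2, align 2) → ends 10
  pad 2 to align 4 for start_time
  start_time at 12 (size 8, align 4) → ends 20
  pid at 20 (size 2, align 2) → ends 22
  cpu at 22 (size 2, align 2) → ends 24
  gid at 24 (size 2, align 2) → ends 26
  prio at 26 (size 2, align 2) → ends 28
  total 28 bytes, alignment 4
32 − 28 = 4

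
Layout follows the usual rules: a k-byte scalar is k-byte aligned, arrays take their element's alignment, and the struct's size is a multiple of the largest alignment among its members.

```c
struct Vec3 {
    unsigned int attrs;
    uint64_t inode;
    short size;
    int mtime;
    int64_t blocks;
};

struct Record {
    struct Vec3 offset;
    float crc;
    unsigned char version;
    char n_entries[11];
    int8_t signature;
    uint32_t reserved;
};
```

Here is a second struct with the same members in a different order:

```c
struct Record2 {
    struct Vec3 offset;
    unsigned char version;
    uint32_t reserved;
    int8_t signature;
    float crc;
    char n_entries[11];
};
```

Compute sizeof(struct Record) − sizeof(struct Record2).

Vec3: 0..4  attrs  (4B, 4-aligned); 4..8  -- padding (4B); 8..16  inode  (8B, 8-aligned); 16..18  size  (2B, 2-aligned); 18..20  -- padding (2B); 20..24  mtime  (4B, 4-aligned); 24..32  blocks  (8B, 8-aligned); sizeof = 32, alignof = 8
0..32  offset  (32B, 8-aligned)
32..36  crc  (4B, 4-aligned)
36..37  version  (1B, 1-aligned)
37..48  n_entries  (11B, 1-aligned)
48..49  signature  (1B, 1-aligned)
49..52  -- padding (3B)
52..56  reserved  (4B, 4-aligned)
sizeof = 56, alignof = 8
— Record2 —
0..32  offset  (32B, 8-aligned)
32..33  version  (1B, 1-aligned)
33..36  -- padding (3B)
36..40  reserved  (4B, 4-aligned)
40..41  signature  (1B, 1-aligned)
41..44  -- padding (3B)
44..48  crc  (4B, 4-aligned)
48..59  n_entries  (11B, 1-aligned)
59..64  -- tail padding (5B)
sizeof = 64, alignof = 8
56 − 64 = -8

-8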